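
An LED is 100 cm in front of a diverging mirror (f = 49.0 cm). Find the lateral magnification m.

m = +0.329

For a diverging mirror, f = -49.0 cm.
1/d_i = 1/f − 1/d_o = 1/(-49.00) − 1/(100) = -0.03041, so d_i = -32.89 cm.
m = −d_i/d_o = −(-32.89)/(100) = +0.329.
The image is virtual, upright and reduced, behind the mirror.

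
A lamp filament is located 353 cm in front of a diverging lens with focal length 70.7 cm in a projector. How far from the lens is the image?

For a diverging lens, f = -70.7 cm.
Thin-lens equation: 1/s_i = 1/f − 1/s_o = 1/(-70.70) − 1/(353) = -0.01414 − 0.002833 = -0.01698, so s_i = -58.9 cm.
The image is virtual, upright and reduced, on the same side as the object.

58.9 cm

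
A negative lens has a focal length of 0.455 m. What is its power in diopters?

For a negative lens, f = −0.455 m.
P = 1/f = 1/(-0.455 m) = -2.20 D.

P = -2.20 D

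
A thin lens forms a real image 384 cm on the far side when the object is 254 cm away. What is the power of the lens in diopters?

P = +0.654 D

d_i = +384 cm.
1/f = 1/d_o + 1/d_i = 1/(254) + 1/(384) = 0.006541 cm⁻¹.
f = 152.9 cm = 1.529 m, so P = 1/f = +0.654 D.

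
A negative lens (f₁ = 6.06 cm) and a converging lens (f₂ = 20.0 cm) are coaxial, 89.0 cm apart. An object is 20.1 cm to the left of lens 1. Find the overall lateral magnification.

f₁ = −6.06 cm (diverging).
Lens 1: 1/d_i1 = 1/(-6.06) − 1/(20.1) = -0.2148, so d_i1 = -4.656 cm; m₁ = −d_i1/d_o1 = +0.2316.
d_o2 = 89.0 − (-4.656) = 93.66 cm.
Lens 2: 1/d_i2 = 1/(20.0) − 1/(93.66) = 0.03932, so d_i2 = 25.43 cm; m₂ = −d_i2/d_o2 = -0.2715.
m = m₁·m₂ = (+0.2316)(-0.2715) = -0.0629.

m = -0.0629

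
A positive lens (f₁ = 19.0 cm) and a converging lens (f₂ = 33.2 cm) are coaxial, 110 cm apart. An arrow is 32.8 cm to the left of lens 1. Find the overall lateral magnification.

Lens 1: 1/d_i1 = 1/(19.0) − 1/(32.8) = 0.02214, so d_i1 = 45.16 cm; m₁ = −d_i1/d_o1 = -1.377.
d_o2 = 110 − (45.16) = 64.84 cm.
Lens 2: 1/d_i2 = 1/(33.2) − 1/(64.84) = 0.01470, so d_i2 = 68.04 cm; m₂ = −d_i2/d_o2 = -1.049.
m = m₁·m₂ = (-1.377)(-1.049) = +1.44.

m = +1.44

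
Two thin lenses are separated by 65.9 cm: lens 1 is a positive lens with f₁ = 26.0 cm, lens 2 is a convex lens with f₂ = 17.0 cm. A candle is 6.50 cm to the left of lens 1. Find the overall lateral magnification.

m = -0.394

Lens 1: 1/d_i1 = 1/(26.0) − 1/(6.50) = -0.1154, so d_i1 = -8.667 cm; m₁ = −d_i1/d_o1 = +1.333.
d_o2 = 65.9 − (-8.667) = 74.57 cm.
Lens 2: 1/d_i2 = 1/(17.0) − 1/(74.57) = 0.04541, so d_i2 = 22.02 cm; m₂ = −d_i2/d_o2 = -0.2953.
m = m₁·m₂ = (+1.333)(-0.2953) = -0.394.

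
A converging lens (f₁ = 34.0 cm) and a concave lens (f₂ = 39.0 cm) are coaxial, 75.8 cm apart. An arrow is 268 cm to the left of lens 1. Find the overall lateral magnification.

m = -0.0747

Lens 1: 1/d_i1 = 1/(34.0) − 1/(268) = 0.02568, so d_i1 = 38.94 cm; m₁ = −d_i1/d_o1 = -0.1453.
d_o2 = 75.8 − (38.94) = 36.86 cm.
f₂ = −39.0 cm (diverging).
Lens 2: 1/d_i2 = 1/(-39.0) − 1/(36.86) = -0.05277, so d_i2 = -18.95 cm; m₂ = −d_i2/d_o2 = +0.5141.
m = m₁·m₂ = (-0.1453)(+0.5141) = -0.0747.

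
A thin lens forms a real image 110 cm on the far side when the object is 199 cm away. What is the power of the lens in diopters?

d_i = +110 cm.
1/f = 1/d_o + 1/d_i = 1/(199) + 1/(110) = 0.01412 cm⁻¹.
f = 70.84 cm = 0.7084 m, so P = 1/f = +1.41 D.

P = +1.41 D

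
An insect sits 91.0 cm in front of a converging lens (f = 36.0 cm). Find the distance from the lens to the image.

Thin-lens equation: 1/d_i = 1/f − 1/d_o = 1/(36.00) − 1/(91.0) = 0.02778 − 0.01099 = 0.01679, so d_i = 59.6 cm.
The image is real, inverted and reduced, on the far side of the lens.

59.6 cm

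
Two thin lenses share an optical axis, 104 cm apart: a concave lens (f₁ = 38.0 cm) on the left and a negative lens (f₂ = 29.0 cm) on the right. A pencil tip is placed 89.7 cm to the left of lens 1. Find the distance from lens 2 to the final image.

23.7 cm

Lens 1 is diverging, so f₁ = −38.0 cm.
Lens 1: 1/d_i1 = 1/f₁ − 1/d_o1 = 1/(-38.0) − 1/(89.7) = -0.03746, so d_i1 = -26.69 cm.
The intermediate image is 26.69 cm to the left of lens 1 (virtual), which is 104 − (-26.69) = 130.7 cm to the left of lens 2, so d_o2 = +130.7 cm.
Lens 2 is diverging, so f₂ = −29.0 cm.
Lens 2: 1/d_i2 = 1/f₂ − 1/d_o2 = 1/(-29.0) − 1/(130.7) = -0.04213, so d_i2 = -23.7 cm.
The final image is virtual, 23.7 cm to the left of lens 2 (overall magnification ≈ 0.054).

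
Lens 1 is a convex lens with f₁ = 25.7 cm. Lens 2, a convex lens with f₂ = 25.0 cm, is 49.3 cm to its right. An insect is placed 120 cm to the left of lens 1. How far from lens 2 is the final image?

49.4 cm

Lens 1: 1/d_i1 = 1/f₁ − 1/d_o1 = 1/(25.7) − 1/(120) = 0.03058, so d_i1 = 32.70 cm.
The intermediate image is 32.70 cm to the right of lens 1, which is 49.3 − (32.70) = 16.60 cm to the left of lens 2, so d_o2 = +16.60 cm.
Lens 2: 1/d_i2 = 1/f₂ − 1/d_o2 = 1/(25.0) − 1/(16.60) = -0.02024, so d_i2 = -49.4 cm.
The final image is virtual, 49.4 cm to the left of lens 2 (overall magnification ≈ -0.81).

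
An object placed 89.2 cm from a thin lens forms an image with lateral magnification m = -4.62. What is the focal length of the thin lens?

m = −d_i/d_o ⇒ d_i = −m·d_o = −(-4.62)·(89.2) = 412.1 cm.
1/f = 1/d_o + 1/d_i = 1/(89.2) + 1/(412.1) = 0.01364, so f = 73.3 cm.
Since f is positive, the thin lens is converging.

f = 73.3 cm (converging)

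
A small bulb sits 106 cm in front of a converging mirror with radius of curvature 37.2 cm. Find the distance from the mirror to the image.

f = R/2 = 37.2/2 = 18.60 cm.
Mirror equation: 1/q = 1/f − 1/p = 1/(18.60) − 1/(106) = 0.05376 − 0.009434 = 0.04433, so q = 22.6 cm.
The image is real, inverted and reduced, in front of the mirror.

22.6 cm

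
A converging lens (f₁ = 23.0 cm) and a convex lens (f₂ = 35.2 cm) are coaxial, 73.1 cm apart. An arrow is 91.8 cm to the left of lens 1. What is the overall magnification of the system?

Lens 1: 1/d_i1 = 1/(23.0) − 1/(91.8) = 0.03259, so d_i1 = 30.69 cm; m₁ = −d_i1/d_o1 = -0.3343.
d_o2 = 73.1 − (30.69) = 42.41 cm.
Lens 2: 1/d_i2 = 1/(35.2) − 1/(42.41) = 0.004830, so d_i2 = 207.1 cm; m₂ = −d_i2/d_o2 = -4.882.
m = m₁·m₂ = (-0.3343)(-4.882) = +1.63.

m = +1.63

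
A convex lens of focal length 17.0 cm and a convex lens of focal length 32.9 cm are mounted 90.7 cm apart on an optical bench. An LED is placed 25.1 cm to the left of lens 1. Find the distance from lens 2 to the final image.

244 cm

Lens 1: 1/d_i1 = 1/f₁ − 1/d_o1 = 1/(17.0) − 1/(25.1) = 0.01898, so d_i1 = 52.68 cm.
The intermediate image is 52.68 cm to the right of lens 1, which is 90.7 − (52.68) = 38.02 cm to the left of lens 2, so d_o2 = +38.02 cm.
Lens 2: 1/d_i2 = 1/f₂ − 1/d_o2 = 1/(32.9) − 1/(38.02) = 0.004093, so d_i2 = 244 cm.
The final image is real, 244 cm to the right of lens 2 (overall magnification ≈ 13).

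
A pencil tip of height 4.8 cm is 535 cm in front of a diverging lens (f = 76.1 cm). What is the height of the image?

For a diverging lens, f = -76.1 cm.
1/d_i = 1/f − 1/d_o = 1/(-76.10) − 1/(535) = -0.01501, so d_i = -66.62 cm.
m = −d_i/d_o = +0.1245.
|h_i| = |m|·h_o = 0.1245 × 4.8 = 0.598 cm. The image is virtual, upright and reduced, on the same side as the object.

0.598 cm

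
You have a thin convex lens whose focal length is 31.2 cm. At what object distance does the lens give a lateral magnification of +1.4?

m = −d_i/d_o ⇒ d_i = −m·d_o.
1/f = 1/d_o + 1/d_i = 1/d_o − 1/(m·d_o) = (1 − 1/m)/d_o, so d_o = f(1 − 1/m) = (31.20)(1 − 1/(+1.4)) = 8.91 cm.

8.91 cm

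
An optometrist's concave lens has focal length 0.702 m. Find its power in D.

P = -1.42 D

For a concave lens, f = −0.702 m.
P = 1/f = 1/(-0.702 m) = -1.42 D.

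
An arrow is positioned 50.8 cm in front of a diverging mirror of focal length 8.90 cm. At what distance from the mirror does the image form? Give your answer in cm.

7.57 cm

For a diverging mirror, f = -8.90 cm.
Mirror equation: 1/s_i = 1/f − 1/s_o = 1/(-8.900) − 1/(50.8) = -0.1124 − 0.01969 = -0.1320, so s_i = -7.57 cm.
The image is virtual, upright and reduced, behind the mirror.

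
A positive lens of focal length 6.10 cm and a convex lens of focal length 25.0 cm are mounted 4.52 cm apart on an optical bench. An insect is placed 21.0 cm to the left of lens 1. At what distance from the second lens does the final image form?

3.51 cm

Lens 1: 1/d_i1 = 1/f₁ − 1/d_o1 = 1/(6.10) − 1/(21.0) = 0.1163, so d_i1 = 8.597 cm.
The intermediate image is 8.597 cm to the right of lens 1, which lies 4.077 cm to the right of lens 2 — a virtual object — so d_o2 = −4.077 cm.
Lens 2: 1/d_i2 = 1/f₂ − 1/d_o2 = 1/(25.0) − 1/(-4.077) = 0.2853, so d_i2 = 3.51 cm.
The final image is real, 3.51 cm to the right of lens 2 (overall magnification ≈ -0.35).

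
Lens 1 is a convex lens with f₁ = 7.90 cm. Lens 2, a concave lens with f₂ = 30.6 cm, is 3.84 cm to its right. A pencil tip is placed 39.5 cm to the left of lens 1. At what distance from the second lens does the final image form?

Lens 1: 1/d_i1 = 1/f₁ − 1/d_o1 = 1/(7.90) − 1/(39.5) = 0.1013, so d_i1 = 9.875 cm.
The intermediate image is 9.875 cm to the right of lens 1, which lies 6.035 cm to the right of lens 2 — a virtual object — so d_o2 = −6.035 cm.
Lens 2 is diverging, so f₂ = −30.6 cm.
Lens 2: 1/d_i2 = 1/f₂ − 1/d_o2 = 1/(-30.6) − 1/(-6.035) = 0.1330, so d_i2 = 7.52 cm.
The final image is real, 7.52 cm to the right of lens 2 (overall magnification ≈ -0.31).

7.52 cm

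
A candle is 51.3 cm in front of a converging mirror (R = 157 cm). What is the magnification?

f = R/2 = 157/2 = 78.50 cm.
1/d_i = 1/f − 1/d_o = 1/(78.50) − 1/(51.3) = -0.006754, so d_i = -148.1 cm.
m = −d_i/d_o = −(-148.1)/(51.3) = +2.89.
The image is virtual, upright and enlarged, behind the mirror.

m = +2.89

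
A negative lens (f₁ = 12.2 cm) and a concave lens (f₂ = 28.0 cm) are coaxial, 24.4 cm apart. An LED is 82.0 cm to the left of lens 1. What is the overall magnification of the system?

m = +0.0575

f₁ = −12.2 cm (diverging).
Lens 1: 1/d_i1 = 1/(-12.2) − 1/(82.0) = -0.09416, so d_i1 = -10.62 cm; m₁ = −d_i1/d_o1 = +0.1295.
d_o2 = 24.4 − (-10.62) = 35.02 cm.
f₂ = −28.0 cm (diverging).
Lens 2: 1/d_i2 = 1/(-28.0) − 1/(35.02) = -0.06427, so d_i2 = -15.56 cm; m₂ = −d_i2/d_o2 = +0.4443.
m = m₁·m₂ = (+0.1295)(+0.4443) = +0.0575.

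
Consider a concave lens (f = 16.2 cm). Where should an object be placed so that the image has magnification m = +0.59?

11.3 cm

For a concave lens, f = -16.2 cm.
m = −d_i/d_o ⇒ d_i = −m·d_o.
1/f = 1/d_o + 1/d_i = 1/d_o − 1/(m·d_o) = (1 − 1/m)/d_o, so d_o = f(1 − 1/m) = (-16.20)(1 − 1/(+0.59)) = 11.3 cm.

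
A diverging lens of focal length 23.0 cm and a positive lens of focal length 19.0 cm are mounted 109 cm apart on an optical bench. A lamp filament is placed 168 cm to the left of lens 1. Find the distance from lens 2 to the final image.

22.3 cm

Lens 1 is diverging, so f₁ = −23.0 cm.
Lens 1: 1/d_i1 = 1/f₁ − 1/d_o1 = 1/(-23.0) − 1/(168) = -0.04943, so d_i1 = -20.23 cm.
The intermediate image is 20.23 cm to the left of lens 1 (virtual), which is 109 − (-20.23) = 129.2 cm to the left of lens 2, so d_o2 = +129.2 cm.
Lens 2: 1/d_i2 = 1/f₂ − 1/d_o2 = 1/(19.0) − 1/(129.2) = 0.04489, so d_i2 = 22.3 cm.
The final image is real, 22.3 cm to the right of lens 2 (overall magnification ≈ -0.021).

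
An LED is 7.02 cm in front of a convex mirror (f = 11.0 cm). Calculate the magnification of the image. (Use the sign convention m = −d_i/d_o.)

m = +0.610

For a convex mirror, f = -11.0 cm.
1/d_i = 1/f − 1/d_o = 1/(-11.00) − 1/(7.02) = -0.2334, so d_i = -4.285 cm.
m = −d_i/d_o = −(-4.285)/(7.02) = +0.610.
The image is virtual, upright and reduced, behind the mirror.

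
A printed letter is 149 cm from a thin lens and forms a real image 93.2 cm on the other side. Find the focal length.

Real image ⇒ d_i = +93.2 cm.
1/f = 1/d_o + 1/d_i = 1/(149) + 1/(93.2) = 0.01744, so f = 57.3 cm.
Since f is positive, the thin lens is converging.

f = 57.3 cm (converging)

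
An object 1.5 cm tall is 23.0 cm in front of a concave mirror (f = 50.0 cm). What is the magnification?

m = +1.85

1/d_i = 1/f − 1/d_o = 1/(50.00) − 1/(23.0) = -0.02348, so d_i = -42.59 cm.
m = −d_i/d_o = −(-42.59)/(23.0) = +1.85.
The image is virtual, upright and enlarged, behind the mirror.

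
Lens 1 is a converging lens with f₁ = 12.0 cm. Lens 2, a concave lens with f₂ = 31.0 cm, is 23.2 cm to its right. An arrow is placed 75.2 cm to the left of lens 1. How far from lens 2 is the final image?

Lens 1: 1/d_i1 = 1/f₁ − 1/d_o1 = 1/(12.0) − 1/(75.2) = 0.07004, so d_i1 = 14.28 cm.
The intermediate image is 14.28 cm to the right of lens 1, which is 23.2 − (14.28) = 8.920 cm to the left of lens 2, so d_o2 = +8.920 cm.
Lens 2 is diverging, so f₂ = −31.0 cm.
Lens 2: 1/d_i2 = 1/f₂ − 1/d_o2 = 1/(-31.0) − 1/(8.920) = -0.1444, so d_i2 = -6.93 cm.
The final image is virtual, 6.93 cm to the left of lens 2 (overall magnification ≈ -0.15).

6.93 cm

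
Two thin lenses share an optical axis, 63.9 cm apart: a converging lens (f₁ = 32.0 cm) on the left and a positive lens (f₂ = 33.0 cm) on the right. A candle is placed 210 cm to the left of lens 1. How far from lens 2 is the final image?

126 cm

Lens 1: 1/d_i1 = 1/f₁ − 1/d_o1 = 1/(32.0) − 1/(210) = 0.02649, so d_i1 = 37.75 cm.
The intermediate image is 37.75 cm to the right of lens 1, which is 63.9 − (37.75) = 26.15 cm to the left of lens 2, so d_o2 = +26.15 cm.
Lens 2: 1/d_i2 = 1/f₂ − 1/d_o2 = 1/(33.0) − 1/(26.15) = -0.007938, so d_i2 = -126 cm.
The final image is virtual, 126 cm to the left of lens 2 (overall magnification ≈ -0.87).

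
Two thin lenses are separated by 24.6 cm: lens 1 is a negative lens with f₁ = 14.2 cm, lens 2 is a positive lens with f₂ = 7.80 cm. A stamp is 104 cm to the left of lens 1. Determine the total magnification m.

m = -0.0320

f₁ = −14.2 cm (diverging).
Lens 1: 1/d_i1 = 1/(-14.2) − 1/(104) = -0.08004, so d_i1 = -12.49 cm; m₁ = −d_i1/d_o1 = +0.1201.
d_o2 = 24.6 − (-12.49) = 37.09 cm.
Lens 2: 1/d_i2 = 1/(7.80) − 1/(37.09) = 0.1012, so d_i2 = 9.877 cm; m₂ = −d_i2/d_o2 = -0.2663.
m = m₁·m₂ = (+0.1201)(-0.2663) = -0.0320.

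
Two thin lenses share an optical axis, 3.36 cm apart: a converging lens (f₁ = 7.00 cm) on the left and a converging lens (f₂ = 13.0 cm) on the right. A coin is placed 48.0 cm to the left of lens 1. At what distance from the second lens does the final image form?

Lens 1: 1/d_i1 = 1/f₁ − 1/d_o1 = 1/(7.00) − 1/(48.0) = 0.1220, so d_i1 = 8.195 cm.
The intermediate image is 8.195 cm to the right of lens 1, which lies 4.835 cm to the right of lens 2 — a virtual object — so d_o2 = −4.835 cm.
Lens 2: 1/d_i2 = 1/f₂ − 1/d_o2 = 1/(13.0) − 1/(-4.835) = 0.2837, so d_i2 = 3.52 cm.
The final image is real, 3.52 cm to the right of lens 2 (overall magnification ≈ -0.12).

3.52 cm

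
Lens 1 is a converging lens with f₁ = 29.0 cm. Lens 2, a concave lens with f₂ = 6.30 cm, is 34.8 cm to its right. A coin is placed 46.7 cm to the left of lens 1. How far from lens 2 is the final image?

Lens 1: 1/d_i1 = 1/f₁ − 1/d_o1 = 1/(29.0) − 1/(46.7) = 0.01307, so d_i1 = 76.51 cm.
The intermediate image is 76.51 cm to the right of lens 1, which lies 41.71 cm to the right of lens 2 — a virtual object — so d_o2 = −41.71 cm.
Lens 2 is diverging, so f₂ = −6.30 cm.
Lens 2: 1/d_i2 = 1/f₂ − 1/d_o2 = 1/(-6.30) − 1/(-41.71) = -0.1348, so d_i2 = -7.42 cm.
The final image is virtual, 7.42 cm to the left of lens 2 (overall magnification ≈ 0.29).

7.42 cm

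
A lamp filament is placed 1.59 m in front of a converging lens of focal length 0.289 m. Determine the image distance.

0.353 m

Lens equation: 1/s_i = 1/f − 1/s_o = 1/(0.2890) − 1/(1.59) = 3.460 − 0.6289 = 2.831, so s_i = 0.353 m.
The image is real, inverted and reduced, on the far side of the lens.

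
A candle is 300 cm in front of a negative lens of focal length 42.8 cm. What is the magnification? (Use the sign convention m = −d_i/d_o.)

m = +0.125

For a negative lens, f = -42.8 cm.
1/d_i = 1/f − 1/d_o = 1/(-42.80) − 1/(300) = -0.02670, so d_i = -37.46 cm.
m = −d_i/d_o = −(-37.46)/(300) = +0.125.
The image is virtual, upright and reduced, on the same side as the object.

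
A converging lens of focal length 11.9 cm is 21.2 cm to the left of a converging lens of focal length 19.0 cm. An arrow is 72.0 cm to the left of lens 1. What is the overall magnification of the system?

Lens 1: 1/d_i1 = 1/(11.9) − 1/(72.0) = 0.07014, so d_i1 = 14.26 cm; m₁ = −d_i1/d_o1 = -0.1981.
d_o2 = 21.2 − (14.26) = 6.940 cm.
Lens 2: 1/d_i2 = 1/(19.0) − 1/(6.940) = -0.09146, so d_i2 = -10.93 cm; m₂ = −d_i2/d_o2 = +1.575.
m = m₁·m₂ = (-0.1981)(+1.575) = -0.312.

m = -0.312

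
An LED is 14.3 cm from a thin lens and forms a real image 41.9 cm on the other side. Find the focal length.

f = 10.7 cm (converging)

Real image ⇒ d_i = +41.9 cm.
1/f = 1/d_o + 1/d_i = 1/(14.3) + 1/(41.9) = 0.09380, so f = 10.7 cm.
Since f is positive, the thin lens is converging.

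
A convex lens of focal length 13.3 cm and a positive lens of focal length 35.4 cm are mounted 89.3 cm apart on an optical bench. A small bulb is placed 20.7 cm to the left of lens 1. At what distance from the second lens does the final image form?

110 cm

Lens 1: 1/d_i1 = 1/f₁ − 1/d_o1 = 1/(13.3) − 1/(20.7) = 0.02688, so d_i1 = 37.20 cm.
The intermediate image is 37.20 cm to the right of lens 1, which is 89.3 − (37.20) = 52.10 cm to the left of lens 2, so d_o2 = +52.10 cm.
Lens 2: 1/d_i2 = 1/f₂ − 1/d_o2 = 1/(35.4) − 1/(52.10) = 0.009055, so d_i2 = 110 cm.
The final image is real, 110 cm to the right of lens 2 (overall magnification ≈ 3.8).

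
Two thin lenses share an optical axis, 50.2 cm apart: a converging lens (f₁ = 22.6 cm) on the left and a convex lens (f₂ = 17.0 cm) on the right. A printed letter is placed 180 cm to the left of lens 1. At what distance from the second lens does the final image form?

Lens 1: 1/d_i1 = 1/f₁ − 1/d_o1 = 1/(22.6) − 1/(180) = 0.03869, so d_i1 = 25.84 cm.
The intermediate image is 25.84 cm to the right of lens 1, which is 50.2 − (25.84) = 24.36 cm to the left of lens 2, so d_o2 = +24.36 cm.
Lens 2: 1/d_i2 = 1/f₂ − 1/d_o2 = 1/(17.0) − 1/(24.36) = 0.01777, so d_i2 = 56.3 cm.
The final image is real, 56.3 cm to the right of lens 2 (overall magnification ≈ 0.33).

56.3 cm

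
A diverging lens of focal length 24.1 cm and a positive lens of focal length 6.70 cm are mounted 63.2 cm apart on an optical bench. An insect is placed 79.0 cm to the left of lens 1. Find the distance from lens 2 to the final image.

Lens 1 is diverging, so f₁ = −24.1 cm.
Lens 1: 1/d_i1 = 1/f₁ − 1/d_o1 = 1/(-24.1) − 1/(79.0) = -0.05415, so d_i1 = -18.47 cm.
The intermediate image is 18.47 cm to the left of lens 1 (virtual), which is 63.2 − (-18.47) = 81.67 cm to the left of lens 2, so d_o2 = +81.67 cm.
Lens 2: 1/d_i2 = 1/f₂ − 1/d_o2 = 1/(6.70) − 1/(81.67) = 0.1370, so d_i2 = 7.30 cm.
The final image is real, 7.30 cm to the right of lens 2 (overall magnification ≈ -0.021).

7.30 cm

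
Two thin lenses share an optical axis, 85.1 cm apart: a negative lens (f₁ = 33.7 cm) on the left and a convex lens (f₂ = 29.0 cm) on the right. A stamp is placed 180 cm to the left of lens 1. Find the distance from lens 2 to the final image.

39.0 cm

Lens 1 is diverging, so f₁ = −33.7 cm.
Lens 1: 1/d_i1 = 1/f₁ − 1/d_o1 = 1/(-33.7) − 1/(180) = -0.03523, so d_i1 = -28.39 cm.
The intermediate image is 28.39 cm to the left of lens 1 (virtual), which is 85.1 − (-28.39) = 113.5 cm to the left of lens 2, so d_o2 = +113.5 cm.
Lens 2: 1/d_i2 = 1/f₂ − 1/d_o2 = 1/(29.0) − 1/(113.5) = 0.02567, so d_i2 = 39.0 cm.
The final image is real, 39.0 cm to the right of lens 2 (overall magnification ≈ -0.054).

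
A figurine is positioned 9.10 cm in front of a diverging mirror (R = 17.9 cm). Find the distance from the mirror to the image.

4.51 cm

f = R/2 = 17.9/2 = 8.950 cm; for a diverging mirror, f = -8.950 cm.
Mirror equation: 1/q = 1/f − 1/p = 1/(-8.950) − 1/(9.10) = -0.1117 − 0.1099 = -0.2216, so q = -4.51 cm.
The image is virtual, upright and reduced, behind the mirror.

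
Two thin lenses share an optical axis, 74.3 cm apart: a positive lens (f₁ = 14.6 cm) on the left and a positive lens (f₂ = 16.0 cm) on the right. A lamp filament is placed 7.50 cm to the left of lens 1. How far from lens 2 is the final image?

Lens 1: 1/d_i1 = 1/f₁ − 1/d_o1 = 1/(14.6) − 1/(7.50) = -0.06484, so d_i1 = -15.42 cm.
The intermediate image is 15.42 cm to the left of lens 1 (virtual), which is 74.3 − (-15.42) = 89.72 cm to the left of lens 2, so d_o2 = +89.72 cm.
Lens 2: 1/d_i2 = 1/f₂ − 1/d_o2 = 1/(16.0) − 1/(89.72) = 0.05135, so d_i2 = 19.5 cm.
The final image is real, 19.5 cm to the right of lens 2 (overall magnification ≈ -0.45).

19.5 cm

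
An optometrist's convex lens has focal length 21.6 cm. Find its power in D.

f = 21.6 cm = 0.216 m.
P = 1/f = 1/(0.216 m) = +4.63 D.

P = +4.63 D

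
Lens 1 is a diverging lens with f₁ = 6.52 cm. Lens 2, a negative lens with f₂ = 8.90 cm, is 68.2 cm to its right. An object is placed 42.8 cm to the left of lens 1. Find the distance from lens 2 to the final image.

7.94 cm

Lens 1 is diverging, so f₁ = −6.52 cm.
Lens 1: 1/d_i1 = 1/f₁ − 1/d_o1 = 1/(-6.52) − 1/(42.8) = -0.1767, so d_i1 = -5.658 cm.
The intermediate image is 5.658 cm to the left of lens 1 (virtual), which is 68.2 − (-5.658) = 73.86 cm to the left of lens 2, so d_o2 = +73.86 cm.
Lens 2 is diverging, so f₂ = −8.90 cm.
Lens 2: 1/d_i2 = 1/f₂ − 1/d_o2 = 1/(-8.90) − 1/(73.86) = -0.1259, so d_i2 = -7.94 cm.
The final image is virtual, 7.94 cm to the left of lens 2 (overall magnification ≈ 0.014).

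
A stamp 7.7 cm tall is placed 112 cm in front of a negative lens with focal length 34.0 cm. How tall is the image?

For a negative lens, f = -34.0 cm.
1/d_i = 1/f − 1/d_o = 1/(-34.00) − 1/(112) = -0.03834, so d_i = -26.08 cm.
m = −d_i/d_o = +0.2329.
|h_i| = |m|·h_o = 0.2329 × 7.7 = 1.79 cm. The image is virtual, upright and reduced, on the same side as the object.

1.79 cm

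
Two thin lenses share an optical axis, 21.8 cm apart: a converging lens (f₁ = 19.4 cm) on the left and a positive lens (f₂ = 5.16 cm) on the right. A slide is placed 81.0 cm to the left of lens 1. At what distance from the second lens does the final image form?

Lens 1: 1/d_i1 = 1/f₁ − 1/d_o1 = 1/(19.4) − 1/(81.0) = 0.03920, so d_i1 = 25.51 cm.
The intermediate image is 25.51 cm to the right of lens 1, which lies 3.710 cm to the right of lens 2 — a virtual object — so d_o2 = −3.710 cm.
Lens 2: 1/d_i2 = 1/f₂ − 1/d_o2 = 1/(5.16) − 1/(-3.710) = 0.4633, so d_i2 = 2.16 cm.
The final image is real, 2.16 cm to the right of lens 2 (overall magnification ≈ -0.18).

2.16 cm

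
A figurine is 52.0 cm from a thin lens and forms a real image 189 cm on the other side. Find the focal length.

f = 40.8 cm (converging)

Real image ⇒ d_i = +189 cm.
1/f = 1/d_o + 1/d_i = 1/(52.0) + 1/(189) = 0.02452, so f = 40.8 cm.
Since f is positive, the thin lens is converging.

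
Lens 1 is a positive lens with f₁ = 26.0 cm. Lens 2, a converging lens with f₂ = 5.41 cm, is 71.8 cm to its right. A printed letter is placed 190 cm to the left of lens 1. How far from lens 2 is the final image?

Lens 1: 1/d_i1 = 1/f₁ − 1/d_o1 = 1/(26.0) − 1/(190) = 0.03320, so d_i1 = 30.12 cm.
The intermediate image is 30.12 cm to the right of lens 1, which is 71.8 − (30.12) = 41.68 cm to the left of lens 2, so d_o2 = +41.68 cm.
Lens 2: 1/d_i2 = 1/f₂ − 1/d_o2 = 1/(5.41) − 1/(41.68) = 0.1609, so d_i2 = 6.22 cm.
The final image is real, 6.22 cm to the right of lens 2 (overall magnification ≈ 0.024).

6.22 cm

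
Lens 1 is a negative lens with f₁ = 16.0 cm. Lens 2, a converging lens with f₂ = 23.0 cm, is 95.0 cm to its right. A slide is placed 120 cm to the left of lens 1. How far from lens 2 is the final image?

Lens 1 is diverging, so f₁ = −16.0 cm.
Lens 1: 1/d_i1 = 1/f₁ − 1/d_o1 = 1/(-16.0) − 1/(120) = -0.07083, so d_i1 = -14.12 cm.
The intermediate image is 14.12 cm to the left of lens 1 (virtual), which is 95.0 − (-14.12) = 109.1 cm to the left of lens 2, so d_o2 = +109.1 cm.
Lens 2: 1/d_i2 = 1/f₂ − 1/d_o2 = 1/(23.0) − 1/(109.1) = 0.03431, so d_i2 = 29.1 cm.
The final image is real, 29.1 cm to the right of lens 2 (overall magnification ≈ -0.031).

29.1 cm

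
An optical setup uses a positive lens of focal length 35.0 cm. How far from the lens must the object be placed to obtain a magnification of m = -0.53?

101 cm

m = −d_i/d_o ⇒ d_i = −m·d_o.
1/f = 1/d_o + 1/d_i = 1/d_o − 1/(m·d_o) = (1 − 1/m)/d_o, so d_o = f(1 − 1/m) = (35.00)(1 − 1/(-0.53)) = 101 cm.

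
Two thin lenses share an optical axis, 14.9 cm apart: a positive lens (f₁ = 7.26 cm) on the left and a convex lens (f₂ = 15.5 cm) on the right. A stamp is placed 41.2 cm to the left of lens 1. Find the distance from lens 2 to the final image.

Lens 1: 1/d_i1 = 1/f₁ − 1/d_o1 = 1/(7.26) − 1/(41.2) = 0.1135, so d_i1 = 8.813 cm.
The intermediate image is 8.813 cm to the right of lens 1, which is 14.9 − (8.813) = 6.087 cm to the left of lens 2, so d_o2 = +6.087 cm.
Lens 2: 1/d_i2 = 1/f₂ − 1/d_o2 = 1/(15.5) − 1/(6.087) = -0.09977, so d_i2 = -10.0 cm.
The final image is virtual, 10.0 cm to the left of lens 2 (overall magnification ≈ -0.35).

10.0 cm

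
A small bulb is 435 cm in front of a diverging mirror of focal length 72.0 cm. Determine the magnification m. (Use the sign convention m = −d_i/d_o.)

m = +0.142

For a diverging mirror, f = -72.0 cm.
1/d_i = 1/f − 1/d_o = 1/(-72.00) − 1/(435) = -0.01619, so d_i = -61.78 cm.
m = −d_i/d_o = −(-61.78)/(435) = +0.142.
The image is virtual, upright and reduced, behind the mirror.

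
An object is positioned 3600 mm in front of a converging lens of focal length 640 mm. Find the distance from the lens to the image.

Thin-lens equation: 1/q = 1/f − 1/p = 1/(640.0) − 1/(3600) = 0.001563 − 0.0002778 = 0.001285, so q = 778 mm.
The image is real, inverted and reduced, on the far side of the lens.

778 mm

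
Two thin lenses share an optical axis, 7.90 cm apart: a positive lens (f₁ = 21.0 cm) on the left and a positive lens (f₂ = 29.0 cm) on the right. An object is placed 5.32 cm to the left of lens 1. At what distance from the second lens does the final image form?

31.2 cm

Lens 1: 1/d_i1 = 1/f₁ − 1/d_o1 = 1/(21.0) − 1/(5.32) = -0.1404, so d_i1 = -7.125 cm.
The intermediate image is 7.125 cm to the left of lens 1 (virtual), which is 7.90 − (-7.125) = 15.03 cm to the left of lens 2, so d_o2 = +15.03 cm.
Lens 2: 1/d_i2 = 1/f₂ − 1/d_o2 = 1/(29.0) − 1/(15.03) = -0.03205, so d_i2 = -31.2 cm.
The final image is virtual, 31.2 cm to the left of lens 2 (overall magnification ≈ 2.8).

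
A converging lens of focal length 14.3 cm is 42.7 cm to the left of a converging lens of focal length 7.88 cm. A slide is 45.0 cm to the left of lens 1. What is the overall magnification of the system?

m = +0.265

Lens 1: 1/d_i1 = 1/(14.3) − 1/(45.0) = 0.04771, so d_i1 = 20.96 cm; m₁ = −d_i1/d_o1 = -0.4658.
d_o2 = 42.7 − (20.96) = 21.74 cm.
Lens 2: 1/d_i2 = 1/(7.88) − 1/(21.74) = 0.08091, so d_i2 = 12.36 cm; m₂ = −d_i2/d_o2 = -0.5685.
m = m₁·m₂ = (-0.4658)(-0.5685) = +0.265.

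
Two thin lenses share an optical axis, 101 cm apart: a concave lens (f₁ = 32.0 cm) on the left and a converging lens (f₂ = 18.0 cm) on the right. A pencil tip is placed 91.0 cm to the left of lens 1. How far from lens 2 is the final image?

21.0 cm

Lens 1 is diverging, so f₁ = −32.0 cm.
Lens 1: 1/d_i1 = 1/f₁ − 1/d_o1 = 1/(-32.0) − 1/(91.0) = -0.04224, so d_i1 = -23.67 cm.
The intermediate image is 23.67 cm to the left of lens 1 (virtual), which is 101 − (-23.67) = 124.7 cm to the left of lens 2, so d_o2 = +124.7 cm.
Lens 2: 1/d_i2 = 1/f₂ − 1/d_o2 = 1/(18.0) − 1/(124.7) = 0.04754, so d_i2 = 21.0 cm.
The final image is real, 21.0 cm to the right of lens 2 (overall magnification ≈ -0.044).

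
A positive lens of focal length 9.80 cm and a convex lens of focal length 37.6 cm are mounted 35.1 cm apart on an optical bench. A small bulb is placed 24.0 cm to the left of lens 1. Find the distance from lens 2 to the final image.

36.6 cm

Lens 1: 1/d_i1 = 1/f₁ − 1/d_o1 = 1/(9.80) − 1/(24.0) = 0.06037, so d_i1 = 16.56 cm.
The intermediate image is 16.56 cm to the right of lens 1, which is 35.1 − (16.56) = 18.54 cm to the left of lens 2, so d_o2 = +18.54 cm.
Lens 2: 1/d_i2 = 1/f₂ − 1/d_o2 = 1/(37.6) − 1/(18.54) = -0.02734, so d_i2 = -36.6 cm.
The final image is virtual, 36.6 cm to the left of lens 2 (overall magnification ≈ -1.4).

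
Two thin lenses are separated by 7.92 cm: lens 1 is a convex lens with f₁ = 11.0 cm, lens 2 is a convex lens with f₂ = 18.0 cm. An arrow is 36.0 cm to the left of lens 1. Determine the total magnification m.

m = -0.306

Lens 1: 1/d_i1 = 1/(11.0) − 1/(36.0) = 0.06313, so d_i1 = 15.84 cm; m₁ = −d_i1/d_o1 = -0.4400.
d_o2 = 7.92 − (15.84) = -7.920 cm (virtual object).
Lens 2: 1/d_i2 = 1/(18.0) − 1/(-7.920) = 0.1818, so d_i2 = 5.500 cm; m₂ = −d_i2/d_o2 = +0.6944.
m = m₁·m₂ = (-0.4400)(+0.6944) = -0.306.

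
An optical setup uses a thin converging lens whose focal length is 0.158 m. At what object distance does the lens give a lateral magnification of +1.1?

m = −d_i/d_o ⇒ d_i = −m·d_o.
1/f = 1/d_o + 1/d_i = 1/d_o − 1/(m·d_o) = (1 − 1/m)/d_o, so d_o = f(1 − 1/m) = (0.1580)(1 − 1/(+1.1)) = 0.0144 m.

0.0144 m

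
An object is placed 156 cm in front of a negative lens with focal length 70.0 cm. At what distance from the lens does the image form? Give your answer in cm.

For a negative lens, f = -70.0 cm.
Lens equation: 1/s_i = 1/f − 1/s_o = 1/(-70.00) − 1/(156) = -0.01429 − 0.006410 = -0.02070, so s_i = -48.3 cm.
The image is virtual, upright and reduced, on the same side as the object.

48.3 cm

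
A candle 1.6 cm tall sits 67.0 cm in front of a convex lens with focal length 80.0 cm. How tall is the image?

9.85 cm

1/d_i = 1/f − 1/d_o = 1/(80.00) − 1/(67.0) = -0.002425, so d_i = -412.3 cm.
m = −d_i/d_o = +6.154.
|h_i| = |m|·h_o = 6.154 × 1.6 = 9.85 cm. The image is virtual, upright and enlarged, on the same side as the object.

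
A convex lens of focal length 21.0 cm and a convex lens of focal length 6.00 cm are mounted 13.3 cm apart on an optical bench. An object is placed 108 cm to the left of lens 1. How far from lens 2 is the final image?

4.08 cm

Lens 1: 1/d_i1 = 1/f₁ − 1/d_o1 = 1/(21.0) − 1/(108) = 0.03836, so d_i1 = 26.07 cm.
The intermediate image is 26.07 cm to the right of lens 1, which lies 12.77 cm to the right of lens 2 — a virtual object — so d_o2 = −12.77 cm.
Lens 2: 1/d_i2 = 1/f₂ − 1/d_o2 = 1/(6.00) − 1/(-12.77) = 0.2450, so d_i2 = 4.08 cm.
The final image is real, 4.08 cm to the right of lens 2 (overall magnification ≈ -0.077).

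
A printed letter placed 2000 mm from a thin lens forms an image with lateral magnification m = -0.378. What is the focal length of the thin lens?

f = 549 mm (converging)

m = −d_i/d_o ⇒ d_i = −m·d_o = −(-0.378)·(2000) = 756.0 mm.
1/f = 1/d_o + 1/d_i = 1/(2000) + 1/(756.0) = 0.001823, so f = 549 mm.
Since f is positive, the thin lens is converging.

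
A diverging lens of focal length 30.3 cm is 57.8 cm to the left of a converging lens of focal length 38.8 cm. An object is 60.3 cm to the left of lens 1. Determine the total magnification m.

f₁ = −30.3 cm (diverging).
Lens 1: 1/d_i1 = 1/(-30.3) − 1/(60.3) = -0.04959, so d_i1 = -20.17 cm; m₁ = −d_i1/d_o1 = +0.3345.
d_o2 = 57.8 − (-20.17) = 77.97 cm.
Lens 2: 1/d_i2 = 1/(38.8) − 1/(77.97) = 0.01295, so d_i2 = 77.23 cm; m₂ = −d_i2/d_o2 = -0.9906.
m = m₁·m₂ = (+0.3345)(-0.9906) = -0.331.

m = -0.331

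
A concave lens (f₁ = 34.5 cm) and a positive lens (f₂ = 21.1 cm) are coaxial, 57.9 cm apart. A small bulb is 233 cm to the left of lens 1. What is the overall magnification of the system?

f₁ = −34.5 cm (diverging).
Lens 1: 1/d_i1 = 1/(-34.5) − 1/(233) = -0.03328, so d_i1 = -30.05 cm; m₁ = −d_i1/d_o1 = +0.1290.
d_o2 = 57.9 − (-30.05) = 87.95 cm.
Lens 2: 1/d_i2 = 1/(21.1) − 1/(87.95) = 0.03602, so d_i2 = 27.76 cm; m₂ = −d_i2/d_o2 = -0.3156.
m = m₁·m₂ = (+0.1290)(-0.3156) = -0.0407.

m = -0.0407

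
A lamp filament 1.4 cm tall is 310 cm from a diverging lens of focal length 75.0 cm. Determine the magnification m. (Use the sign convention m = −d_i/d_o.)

m = +0.195

For a diverging lens, f = -75.0 cm.
1/d_i = 1/f − 1/d_o = 1/(-75.00) − 1/(310) = -0.01656, so d_i = -60.39 cm.
m = −d_i/d_o = −(-60.39)/(310) = +0.195.
The image is virtual, upright and reduced, on the same side as the object.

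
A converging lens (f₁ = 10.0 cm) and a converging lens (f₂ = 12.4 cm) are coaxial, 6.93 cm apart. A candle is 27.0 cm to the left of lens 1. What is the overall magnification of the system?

m = -0.342

Lens 1: 1/d_i1 = 1/(10.0) − 1/(27.0) = 0.06296, so d_i1 = 15.88 cm; m₁ = −d_i1/d_o1 = -0.5881.
d_o2 = 6.93 − (15.88) = -8.950 cm (virtual object).
Lens 2: 1/d_i2 = 1/(12.4) − 1/(-8.950) = 0.1924, so d_i2 = 5.198 cm; m₂ = −d_i2/d_o2 = +0.5808.
m = m₁·m₂ = (-0.5881)(+0.5808) = -0.342.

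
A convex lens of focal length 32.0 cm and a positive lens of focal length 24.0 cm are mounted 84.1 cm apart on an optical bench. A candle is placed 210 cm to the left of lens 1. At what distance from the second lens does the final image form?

Lens 1: 1/d_i1 = 1/f₁ − 1/d_o1 = 1/(32.0) − 1/(210) = 0.02649, so d_i1 = 37.75 cm.
The intermediate image is 37.75 cm to the right of lens 1, which is 84.1 − (37.75) = 46.35 cm to the left of lens 2, so d_o2 = +46.35 cm.
Lens 2: 1/d_i2 = 1/f₂ − 1/d_o2 = 1/(24.0) − 1/(46.35) = 0.02009, so d_i2 = 49.8 cm.
The final image is real, 49.8 cm to the right of lens 2 (overall magnification ≈ 0.19).

49.8 cm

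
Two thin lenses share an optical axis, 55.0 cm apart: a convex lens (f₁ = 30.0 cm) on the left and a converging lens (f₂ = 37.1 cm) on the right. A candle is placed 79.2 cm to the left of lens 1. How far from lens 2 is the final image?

Lens 1: 1/d_i1 = 1/f₁ − 1/d_o1 = 1/(30.0) − 1/(79.2) = 0.02071, so d_i1 = 48.29 cm.
The intermediate image is 48.29 cm to the right of lens 1, which is 55.0 − (48.29) = 6.710 cm to the left of lens 2, so d_o2 = +6.710 cm.
Lens 2: 1/d_i2 = 1/f₂ − 1/d_o2 = 1/(37.1) − 1/(6.710) = -0.1221, so d_i2 = -8.19 cm.
The final image is virtual, 8.19 cm to the left of lens 2 (overall magnification ≈ -0.74).

8.19 cm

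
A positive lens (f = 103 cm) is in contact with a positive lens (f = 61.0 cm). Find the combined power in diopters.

P₁ = 1/f₁ = 1/(1.03 m) = +0.9709 D; P₂ = 1/f₂ = 1/(0.610 m) = +1.639 D.
For thin lenses in contact, P = P₁ + P₂ = (+0.9709) + (+1.639) = +2.61 D.

P = +2.61 D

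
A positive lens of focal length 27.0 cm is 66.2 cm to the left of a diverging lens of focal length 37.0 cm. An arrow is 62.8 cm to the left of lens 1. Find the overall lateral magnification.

m = -0.500

Lens 1: 1/d_i1 = 1/(27.0) − 1/(62.8) = 0.02111, so d_i1 = 47.36 cm; m₁ = −d_i1/d_o1 = -0.7541.
d_o2 = 66.2 − (47.36) = 18.84 cm.
f₂ = −37.0 cm (diverging).
Lens 2: 1/d_i2 = 1/(-37.0) − 1/(18.84) = -0.08011, so d_i2 = -12.48 cm; m₂ = −d_i2/d_o2 = +0.6626.
m = m₁·m₂ = (-0.7541)(+0.6626) = -0.500.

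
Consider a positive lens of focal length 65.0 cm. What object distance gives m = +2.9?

m = −d_i/d_o ⇒ d_i = −m·d_o.
1/f = 1/d_o + 1/d_i = 1/d_o − 1/(m·d_o) = (1 − 1/m)/d_o, so d_o = f(1 − 1/m) = (65.00)(1 − 1/(+2.9)) = 42.6 cm.

42.6 cm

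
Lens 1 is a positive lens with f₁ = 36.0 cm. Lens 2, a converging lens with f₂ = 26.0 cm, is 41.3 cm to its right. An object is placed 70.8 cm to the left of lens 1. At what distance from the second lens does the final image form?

Lens 1: 1/d_i1 = 1/f₁ − 1/d_o1 = 1/(36.0) − 1/(70.8) = 0.01365, so d_i1 = 73.24 cm.
The intermediate image is 73.24 cm to the right of lens 1, which lies 31.94 cm to the right of lens 2 — a virtual object — so d_o2 = −31.94 cm.
Lens 2: 1/d_i2 = 1/f₂ − 1/d_o2 = 1/(26.0) − 1/(-31.94) = 0.06977, so d_i2 = 14.3 cm.
The final image is real, 14.3 cm to the right of lens 2 (overall magnification ≈ -0.46).

14.3 cm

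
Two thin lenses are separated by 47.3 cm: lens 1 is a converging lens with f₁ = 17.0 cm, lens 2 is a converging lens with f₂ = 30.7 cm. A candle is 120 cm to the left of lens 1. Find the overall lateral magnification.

m = -1.58

Lens 1: 1/d_i1 = 1/(17.0) − 1/(120) = 0.05049, so d_i1 = 19.81 cm; m₁ = −d_i1/d_o1 = -0.1651.
d_o2 = 47.3 − (19.81) = 27.49 cm.
Lens 2: 1/d_i2 = 1/(30.7) − 1/(27.49) = -0.003804, so d_i2 = -262.9 cm; m₂ = −d_i2/d_o2 = +9.564.
m = m₁·m₂ = (-0.1651)(+9.564) = -1.58.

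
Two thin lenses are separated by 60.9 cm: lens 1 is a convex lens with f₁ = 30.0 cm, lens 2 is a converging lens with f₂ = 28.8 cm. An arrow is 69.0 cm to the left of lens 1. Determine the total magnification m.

Lens 1: 1/d_i1 = 1/(30.0) − 1/(69.0) = 0.01884, so d_i1 = 53.08 cm; m₁ = −d_i1/d_o1 = -0.7693.
d_o2 = 60.9 − (53.08) = 7.820 cm.
Lens 2: 1/d_i2 = 1/(28.8) − 1/(7.820) = -0.09316, so d_i2 = -10.73 cm; m₂ = −d_i2/d_o2 = +1.373.
m = m₁·m₂ = (-0.7693)(+1.373) = -1.06.

m = -1.06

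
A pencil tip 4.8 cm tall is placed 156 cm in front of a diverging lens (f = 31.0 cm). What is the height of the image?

For a diverging lens, f = -31.0 cm.
1/d_i = 1/f − 1/d_o = 1/(-31.00) − 1/(156) = -0.03867, so d_i = -25.86 cm.
m = −d_i/d_o = +0.1658.
|h_i| = |m|·h_o = 0.1658 × 4.8 = 0.796 cm. The image is virtual, upright and reduced, on the same side as the object.

0.796 cm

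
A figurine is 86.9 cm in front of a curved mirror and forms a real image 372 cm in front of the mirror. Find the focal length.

Real image ⇒ d_i = +372 cm.
1/f = 1/d_o + 1/d_i = 1/(86.9) + 1/(372) = 0.01420, so f = 70.4 cm.
Since f is positive, the curved mirror is concave.

f = 70.4 cm (concave)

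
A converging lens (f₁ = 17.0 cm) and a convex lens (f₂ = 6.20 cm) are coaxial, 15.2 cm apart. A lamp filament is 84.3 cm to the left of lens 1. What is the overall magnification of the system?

Lens 1: 1/d_i1 = 1/(17.0) − 1/(84.3) = 0.04696, so d_i1 = 21.29 cm; m₁ = −d_i1/d_o1 = -0.2526.
d_o2 = 15.2 − (21.29) = -6.090 cm (virtual object).
Lens 2: 1/d_i2 = 1/(6.20) − 1/(-6.090) = 0.3255, so d_i2 = 3.072 cm; m₂ = −d_i2/d_o2 = +0.5045.
m = m₁·m₂ = (-0.2526)(+0.5045) = -0.127.

m = -0.127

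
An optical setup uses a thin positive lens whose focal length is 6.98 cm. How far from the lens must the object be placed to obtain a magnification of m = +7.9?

m = −d_i/d_o ⇒ d_i = −m·d_o.
1/f = 1/d_o + 1/d_i = 1/d_o − 1/(m·d_o) = (1 − 1/m)/d_o, so d_o = f(1 − 1/m) = (6.980)(1 − 1/(+7.9)) = 6.10 cm.

6.10 cm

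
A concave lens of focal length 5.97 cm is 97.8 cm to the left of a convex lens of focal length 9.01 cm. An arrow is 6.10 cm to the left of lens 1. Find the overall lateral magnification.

f₁ = −5.97 cm (diverging).
Lens 1: 1/d_i1 = 1/(-5.97) − 1/(6.10) = -0.3314, so d_i1 = -3.017 cm; m₁ = −d_i1/d_o1 = +0.4946.
d_o2 = 97.8 − (-3.017) = 100.8 cm.
Lens 2: 1/d_i2 = 1/(9.01) − 1/(100.8) = 0.1011, so d_i2 = 9.894 cm; m₂ = −d_i2/d_o2 = -0.09816.
m = m₁·m₂ = (+0.4946)(-0.09816) = -0.0485.

m = -0.0485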